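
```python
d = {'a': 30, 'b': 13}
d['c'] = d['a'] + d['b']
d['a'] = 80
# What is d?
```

After line 1: d = {'a': 30, 'b': 13}
After line 2 (d['c'] = 30 + 13): d = {'a': 30, 'b': 13, 'c': 43}
After line 3: d = {'a': 80, 'b': 13, 'c': 43}

{'a': 80, 'b': 13, 'c': 43}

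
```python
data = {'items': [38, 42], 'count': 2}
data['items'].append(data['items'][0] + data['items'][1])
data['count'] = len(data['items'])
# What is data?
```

After line 1: data = {'items': [38, 42], 'count': 2}
After line 2 (append 38 + 42 = 80): data = {'items': [38, 42, 80], 'count': 2}
After line 3 (count = len(items) = 3): data = {'items': [38, 42, 80], 'count': 3}

{'items': [38, 42, 80], 'count': 3}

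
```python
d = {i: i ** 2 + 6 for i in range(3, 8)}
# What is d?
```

{3: 15, 4: 22, 5: 31, 6: 42, 7: 55}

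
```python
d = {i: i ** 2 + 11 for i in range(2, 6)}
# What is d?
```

{2: 15, 3: 20, 4: 27, 5: 36}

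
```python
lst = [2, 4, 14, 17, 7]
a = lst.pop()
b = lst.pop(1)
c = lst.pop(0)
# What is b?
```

After line 1: lst = [2, 4, 14, 17, 7]
After line 2 (pop() -> a = 7): lst = [2, 4, 14, 17]
After line 3 (pop(1) -> b = 4): lst = [2, 14, 17]
After line 4 (pop(0) -> c = 2): lst = [14, 17]

4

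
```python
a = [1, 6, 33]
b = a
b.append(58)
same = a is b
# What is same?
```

After line 1: a = [1, 6, 33]
After line 2 (b = a is an alias, same object): a = [1, 6, 33], b = [1, 6, 33]
After line 3 (b.append mutates the shared list): a = [1, 6, 33, 58], b = [1, 6, 33, 58]
After line 4 (same = a is b; same object -> True): same = True

True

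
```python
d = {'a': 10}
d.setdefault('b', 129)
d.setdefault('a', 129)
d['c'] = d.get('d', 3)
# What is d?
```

After line 1: d = {'a': 10}
After line 2 (setdefault adds 'b'=129): d = {'a': 10, 'b': 129}
After line 3 (setdefault 'a' no-op, already exists): d = {'a': 10, 'b': 129}
After line 4 (get('d', 3) returns default since 'd' not in d): d = {'a': 10, 'b': 129, 'c': 3}

{'a': 10, 'b': 129, 'c': 3}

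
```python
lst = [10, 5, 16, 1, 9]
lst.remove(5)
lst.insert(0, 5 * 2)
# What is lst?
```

After line 1: lst = [10, 5, 16, 1, 9]
After line 2 (remove first 5): lst = [10, 16, 1, 9]
After line 3 (insert 10 at index 0): lst = [10, 10, 16, 1, 9]

[10, 10, 16, 1, 9]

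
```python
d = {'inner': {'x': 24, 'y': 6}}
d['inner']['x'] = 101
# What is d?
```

After line 1: d = {'inner': {'x': 24, 'y': 6}}
After line 2 (inner x overwritten): d = {'inner': {'x': 101, 'y': 6}}

{'inner': {'x': 101, 'y': 6}}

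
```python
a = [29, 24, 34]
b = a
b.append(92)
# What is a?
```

After line 1: a = [29, 24, 34]
After line 2 (b = a is an alias, same object): a = [29, 24, 34], b = [29, 24, 34]
After line 3 (b.append mutates the shared list): a = [29, 24, 34, 92], b = [29, 24, 34, 92]

[29, 24, 34, 92]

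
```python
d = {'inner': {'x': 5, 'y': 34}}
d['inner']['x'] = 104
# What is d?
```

After line 1: d = {'inner': {'x': 5, 'y': 34}}
After line 2 (inner x overwritten): d = {'inner': {'x': 104, 'y': 34}}

{'inner': {'x': 104, 'y': 34}}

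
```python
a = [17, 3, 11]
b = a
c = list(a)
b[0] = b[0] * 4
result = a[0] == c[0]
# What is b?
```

After line 1: a = [17, 3, 11]
After line 2 (b = a, alias): a = [17, 3, 11], b = [17, 3, 11]
After line 3 (c = list(a) is a copy, new object): c = [17, 3, 11]
After line 4 (b[0] = 17 * 4 = 68; mutates shared a/b): a = b = [68, 3, 11], c = [17, 3, 11]
After line 5 (a[0] = 68, c[0] = 17; result = False)

[68, 3, 11]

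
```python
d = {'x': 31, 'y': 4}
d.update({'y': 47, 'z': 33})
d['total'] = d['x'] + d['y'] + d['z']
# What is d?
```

After line 1: d = {'x': 31, 'y': 4}
After line 2 (y overwritten, z added): d = {'x': 31, 'y': 47, 'z': 33}
After line 3 (total = 31 + 47 + 33 = 111): d = {'x': 31, 'y': 47, 'z': 33, 'total': 111}

{'x': 31, 'y': 47, 'z': 33, 'total': 111}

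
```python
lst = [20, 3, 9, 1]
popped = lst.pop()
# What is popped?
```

1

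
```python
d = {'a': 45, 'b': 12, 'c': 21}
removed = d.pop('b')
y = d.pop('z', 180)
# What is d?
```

After line 1: d = {'a': 45, 'b': 12, 'c': 21}
After line 2 (pop 'b' returns 12): d = {'a': 45, 'c': 21}, removed = 12
After line 3 (pop 'z' missing, returns default 180): d = {'a': 45, 'c': 21}, y = 180

{'a': 45, 'c': 21}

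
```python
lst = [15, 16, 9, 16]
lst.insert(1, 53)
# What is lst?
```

[15, 53, 16, 9, 16]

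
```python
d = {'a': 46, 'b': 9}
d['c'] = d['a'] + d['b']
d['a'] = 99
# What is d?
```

After line 1: d = {'a': 46, 'b': 9}
After line 2 (d['c'] = 46 + 9): d = {'a': 46, 'b': 9, 'c': 55}
After line 3: d = {'a': 99, 'b': 9, 'c': 55}

{'a': 99, 'b': 9, 'c': 55}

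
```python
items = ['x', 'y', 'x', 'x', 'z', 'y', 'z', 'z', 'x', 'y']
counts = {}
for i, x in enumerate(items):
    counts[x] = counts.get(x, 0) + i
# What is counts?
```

Initial: counts = {}, items = ['x', 'y', 'x', 'x', 'z', 'y', 'z', 'z', 'x', 'y']
i=0, x='x': counts = {'x': 0}
i=1, x='y': counts = {'x': 0, 'y': 1}
i=2, x='x': counts = {'x': 2, 'y': 1}
i=3, x='x': counts = {'x': 5, 'y': 1}
i=4, x='z': counts = {'x': 5, 'y': 1, 'z': 4}
i=5, x='y': counts = {'x': 5, 'y': 6, 'z': 4}
i=6, x='z': counts = {'x': 5, 'y': 6, 'z': 10}
i=7, x='z': counts = {'x': 5, 'y': 6, 'z': 17}
i=8, x='x': counts = {'x': 13, 'y': 6, 'z': 17}
i=9, x='y': counts = {'x': 13, 'y': 15, 'z': 17}

{'x': 13, 'y': 15, 'z': 17}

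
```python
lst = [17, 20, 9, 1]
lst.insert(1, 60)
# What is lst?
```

[17, 60, 20, 9, 1]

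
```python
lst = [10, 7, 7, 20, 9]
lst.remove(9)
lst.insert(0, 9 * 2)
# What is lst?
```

After line 1: lst = [10, 7, 7, 20, 9]
After line 2 (remove first 9): lst = [10, 7, 7, 20]
After line 3 (insert 18 at index 0): lst = [18, 10, 7, 7, 20]

[18, 10, 7, 7, 20]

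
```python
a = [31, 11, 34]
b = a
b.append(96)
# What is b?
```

After line 1: a = [31, 11, 34]
After line 2 (b = a is an alias, same object): a = [31, 11, 34], b = [31, 11, 34]
After line 3 (b.append mutates the shared list): a = [31, 11, 34, 96], b = [31, 11, 34, 96]

[31, 11, 34, 96]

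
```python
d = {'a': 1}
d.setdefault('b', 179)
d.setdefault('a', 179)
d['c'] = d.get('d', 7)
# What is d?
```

After line 1: d = {'a': 1}
After line 2 (setdefault adds 'b'=179): d = {'a': 1, 'b': 179}
After line 3 (setdefault 'a' no-op, already exists): d = {'a': 1, 'b': 179}
After line 4 (get('d', 7) returns default since 'd' not in d): d = {'a': 1, 'b': 179, 'c': 7}

{'a': 1, 'b': 179, 'c': 7}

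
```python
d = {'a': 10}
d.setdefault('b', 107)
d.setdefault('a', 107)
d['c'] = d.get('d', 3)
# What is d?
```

After line 1: d = {'a': 10}
After line 2 (setdefault adds 'b'=107): d = {'a': 10, 'b': 107}
After line 3 (setdefault 'a' no-op, already exists): d = {'a': 10, 'b': 107}
After line 4 (get('d', 3) returns default since 'd' not in d): d = {'a': 10, 'b': 107, 'c': 3}

{'a': 10, 'b': 107, 'c': 3}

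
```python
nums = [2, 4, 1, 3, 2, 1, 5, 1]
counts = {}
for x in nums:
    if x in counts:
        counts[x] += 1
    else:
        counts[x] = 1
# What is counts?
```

Initial: counts = {}, nums = [2, 4, 1, 3, 2, 1, 5, 1]
See 2: counts = {2: 1}
See 4: counts = {2: 1, 4: 1}
See 1: counts = {2: 1, 4: 1, 1: 1}
See 3: counts = {2: 1, 4: 1, 1: 1, 3: 1}
See 2: counts = {2: 2, 4: 1, 1: 1, 3: 1}
See 1: counts = {2: 2, 4: 1, 1: 2, 3: 1}
See 5: counts = {2: 2, 4: 1, 1: 2, 3: 1, 5: 1}
See 1: counts = {2: 2, 4: 1, 1: 3, 3: 1, 5: 1}

{2: 2, 4: 1, 1: 3, 3: 1, 5: 1}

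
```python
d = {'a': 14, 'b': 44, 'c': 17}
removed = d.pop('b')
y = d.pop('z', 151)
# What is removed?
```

After line 1: d = {'a': 14, 'b': 44, 'c': 17}
After line 2 (pop 'b' returns 44): d = {'a': 14, 'c': 17}, removed = 44
After line 3 (pop 'z' missing, returns default 151): d = {'a': 14, 'c': 17}, y = 151

44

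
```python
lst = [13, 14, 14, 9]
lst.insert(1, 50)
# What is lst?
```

[13, 50, 14, 14, 9]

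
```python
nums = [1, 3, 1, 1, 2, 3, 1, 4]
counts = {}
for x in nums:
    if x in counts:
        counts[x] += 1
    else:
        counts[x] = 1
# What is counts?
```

Initial: counts = {}, nums = [1, 3, 1, 1, 2, 3, 1, 4]
See 1: counts = {1: 1}
See 3: counts = {1: 1, 3: 1}
See 1: counts = {1: 2, 3: 1}
See 1: counts = {1: 3, 3: 1}
See 2: counts = {1: 3, 3: 1, 2: 1}
See 3: counts = {1: 3, 3: 2, 2: 1}
See 1: counts = {1: 4, 3: 2, 2: 1}
See 4: counts = {1: 4, 3: 2, 2: 1, 4: 1}

{1: 4, 3: 2, 2: 1, 4: 1}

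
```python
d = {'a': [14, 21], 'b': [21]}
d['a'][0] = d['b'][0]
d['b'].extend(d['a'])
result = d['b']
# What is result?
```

After line 1: d = {'a': [14, 21], 'b': [21]}
After line 2 (a[0] = b[0] = 21): d = {'a': [21, 21], 'b': [21]}
After line 3 (b.extend(a) appends [21, 21]): d = {'a': [21, 21], 'b': [21, 21, 21]}
After line 4: result = d['b'] = [21, 21, 21]

[21, 21, 21]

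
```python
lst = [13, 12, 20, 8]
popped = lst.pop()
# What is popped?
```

8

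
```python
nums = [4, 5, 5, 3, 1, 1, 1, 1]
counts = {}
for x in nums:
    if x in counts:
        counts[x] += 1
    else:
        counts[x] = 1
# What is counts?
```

Initial: counts = {}, nums = [4, 5, 5, 3, 1, 1, 1, 1]
See 4: counts = {4: 1}
See 5: counts = {4: 1, 5: 1}
See 5: counts = {4: 1, 5: 2}
See 3: counts = {4: 1, 5: 2, 3: 1}
See 1: counts = {4: 1, 5: 2, 3: 1, 1: 1}
See 1: counts = {4: 1, 5: 2, 3: 1, 1: 2}
See 1: counts = {4: 1, 5: 2, 3: 1, 1: 3}
See 1: counts = {4: 1, 5: 2, 3: 1, 1: 4}

{4: 1, 5: 2, 3: 1, 1: 4}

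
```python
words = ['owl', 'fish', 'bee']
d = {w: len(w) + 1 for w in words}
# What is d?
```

{'owl': 4, 'fish': 5, 'bee': 4}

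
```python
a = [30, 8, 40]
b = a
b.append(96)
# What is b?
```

After line 1: a = [30, 8, 40]
After line 2 (b = a is an alias, same object): a = [30, 8, 40], b = [30, 8, 40]
After line 3 (b.append mutates the shared list): a = [30, 8, 40, 96], b = [30, 8, 40, 96]

[30, 8, 40, 96]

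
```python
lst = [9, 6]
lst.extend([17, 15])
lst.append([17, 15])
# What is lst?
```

After line 1: lst = [9, 6]
After line 2 (extend unpacks [17, 15]): lst = [9, 6, 17, 15]
After line 3 (append adds [17, 15] as single element): lst = [9, 6, 17, 15, [17, 15]]

[9, 6, 17, 15, [17, 15]]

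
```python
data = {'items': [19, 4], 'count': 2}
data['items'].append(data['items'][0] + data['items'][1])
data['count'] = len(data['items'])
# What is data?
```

After line 1: data = {'items': [19, 4], 'count': 2}
After line 2 (append 19 + 4 = 23): data = {'items': [19, 4, 23], 'count': 2}
After line 3 (count = len(items) = 3): data = {'items': [19, 4, 23], 'count': 3}

{'items': [19, 4, 23], 'count': 3}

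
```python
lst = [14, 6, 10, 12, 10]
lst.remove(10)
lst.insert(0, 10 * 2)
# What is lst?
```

After line 1: lst = [14, 6, 10, 12, 10]
After line 2 (remove first 10): lst = [14, 6, 12, 10]
After line 3 (insert 20 at index 0): lst = [20, 14, 6, 12, 10]

[20, 14, 6, 12, 10]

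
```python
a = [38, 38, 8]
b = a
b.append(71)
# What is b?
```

After line 1: a = [38, 38, 8]
After line 2 (b = a is an alias, same object): a = [38, 38, 8], b = [38, 38, 8]
After line 3 (b.append mutates the shared list): a = [38, 38, 8, 71], b = [38, 38, 8, 71]

[38, 38, 8, 71]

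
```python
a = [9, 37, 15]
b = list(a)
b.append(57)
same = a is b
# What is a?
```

After line 1: a = [9, 37, 15]
After line 2 (b = list(a) is a shallow copy, new object): a = [9, 37, 15], b = [9, 37, 15]
After line 3 (append only mutates b): a = [9, 37, 15], b = [9, 37, 15, 57]
After line 4 (same = a is b; different objects -> False): same = False

[9, 37, 15]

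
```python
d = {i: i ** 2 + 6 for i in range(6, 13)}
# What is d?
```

{6: 42, 7: 55, 8: 70, 9: 87, 10: 106, 11: 127, 12: 150}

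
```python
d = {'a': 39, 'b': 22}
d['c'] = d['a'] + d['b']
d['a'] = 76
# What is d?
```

After line 1: d = {'a': 39, 'b': 22}
After line 2 (d['c'] = 39 + 22): d = {'a': 39, 'b': 22, 'c': 61}
After line 3: d = {'a': 76, 'b': 22, 'c': 61}

{'a': 76, 'b': 22, 'c': 61}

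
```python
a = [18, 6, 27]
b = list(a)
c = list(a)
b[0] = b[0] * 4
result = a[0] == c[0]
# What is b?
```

After line 1: a = [18, 6, 27]
After line 2 (b = list(a), copy): a = [18, 6, 27], b = [18, 6, 27]
After line 3 (c = list(a) is a copy, new object): c = [18, 6, 27]
After line 4 (b[0] = 18 * 4 = 72; only b mutates (copy)): a = [18, 6, 27], b = [72, 6, 27], c = [18, 6, 27]
After line 5 (a[0] = 18, c[0] = 18; result = True)

[72, 6, 27]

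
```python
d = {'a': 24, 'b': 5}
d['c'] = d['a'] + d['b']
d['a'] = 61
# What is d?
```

After line 1: d = {'a': 24, 'b': 5}
After line 2 (d['c'] = 24 + 5): d = {'a': 24, 'b': 5, 'c': 29}
After line 3: d = {'a': 61, 'b': 5, 'c': 29}

{'a': 61, 'b': 5, 'c': 29}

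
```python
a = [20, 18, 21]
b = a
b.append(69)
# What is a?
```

After line 1: a = [20, 18, 21]
After line 2 (b = a is an alias, same object): a = [20, 18, 21], b = [20, 18, 21]
After line 3 (b.append mutates the shared list): a = [20, 18, 21, 69], b = [20, 18, 21, 69]

[20, 18, 21, 69]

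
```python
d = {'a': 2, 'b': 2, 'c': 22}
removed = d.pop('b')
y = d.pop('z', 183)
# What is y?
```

After line 1: d = {'a': 2, 'b': 2, 'c': 22}
After line 2 (pop 'b' returns 2): d = {'a': 2, 'c': 22}, removed = 2
After line 3 (pop 'z' missing, returns default 183): d = {'a': 2, 'c': 22}, y = 183

183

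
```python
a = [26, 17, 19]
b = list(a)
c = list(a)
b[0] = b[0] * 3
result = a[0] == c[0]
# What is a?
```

After line 1: a = [26, 17, 19]
After line 2 (b = list(a), copy): a = [26, 17, 19], b = [26, 17, 19]
After line 3 (c = list(a) is a copy, new object): c = [26, 17, 19]
After line 4 (b[0] = 26 * 3 = 78; only b mutates (copy)): a = [26, 17, 19], b = [78, 17, 19], c = [26, 17, 19]
After line 5 (a[0] = 26, c[0] = 26; result = True)

[26, 17, 19]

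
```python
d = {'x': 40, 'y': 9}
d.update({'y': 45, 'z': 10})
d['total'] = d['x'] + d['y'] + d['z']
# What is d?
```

After line 1: d = {'x': 40, 'y': 9}
After line 2 (y overwritten, z added): d = {'x': 40, 'y': 45, 'z': 10}
After line 3 (total = 40 + 45 + 10 = 95): d = {'x': 40, 'y': 45, 'z': 10, 'total': 95}

{'x': 40, 'y': 45, 'z': 10, 'total': 95}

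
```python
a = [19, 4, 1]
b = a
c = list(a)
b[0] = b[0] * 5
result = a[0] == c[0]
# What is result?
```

After line 1: a = [19, 4, 1]
After line 2 (b = a, alias): a = [19, 4, 1], b = [19, 4, 1]
After line 3 (c = list(a) is a copy, new object): c = [19, 4, 1]
After line 4 (b[0] = 19 * 5 = 95; mutates shared a/b): a = b = [95, 4, 1], c = [19, 4, 1]
After line 5 (a[0] = 95, c[0] = 19; result = False)

False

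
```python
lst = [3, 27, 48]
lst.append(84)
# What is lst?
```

[3, 27, 48, 84]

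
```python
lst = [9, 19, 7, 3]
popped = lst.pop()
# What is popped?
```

3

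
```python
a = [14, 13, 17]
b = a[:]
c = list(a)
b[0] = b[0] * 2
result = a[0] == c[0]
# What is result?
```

After line 1: a = [14, 13, 17]
After line 2 (b = a[:], copy): a = [14, 13, 17], b = [14, 13, 17]
After line 3 (c = list(a) is a copy, new object): c = [14, 13, 17]
After line 4 (b[0] = 14 * 2 = 28; only b mutates (copy)): a = [14, 13, 17], b = [28, 13, 17], c = [14, 13, 17]
After line 5 (a[0] = 14, c[0] = 14; result = True)

True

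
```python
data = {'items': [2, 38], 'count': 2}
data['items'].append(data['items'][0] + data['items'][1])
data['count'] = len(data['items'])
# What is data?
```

After line 1: data = {'items': [2, 38], 'count': 2}
After line 2 (append 2 + 38 = 40): data = {'items': [2, 38, 40], 'count': 2}
After line 3 (count = len(items) = 3): data = {'items': [2, 38, 40], 'count': 3}

{'items': [2, 38, 40], 'count': 3}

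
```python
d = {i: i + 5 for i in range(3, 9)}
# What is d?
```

{3: 8, 4: 9, 5: 10, 6: 11, 7: 12, 8: 13}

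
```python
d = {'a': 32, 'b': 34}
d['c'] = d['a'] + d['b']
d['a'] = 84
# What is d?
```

After line 1: d = {'a': 32, 'b': 34}
After line 2 (d['c'] = 32 + 34): d = {'a': 32, 'b': 34, 'c': 66}
After line 3: d = {'a': 84, 'b': 34, 'c': 66}

{'a': 84, 'b': 34, 'c': 66}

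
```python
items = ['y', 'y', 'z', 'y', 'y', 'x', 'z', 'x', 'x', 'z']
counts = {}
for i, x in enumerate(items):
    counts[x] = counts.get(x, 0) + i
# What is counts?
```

Initial: counts = {}, items = ['y', 'y', 'z', 'y', 'y', 'x', 'z', 'x', 'x', 'z']
i=0, x='y': counts = {'y': 0}
i=1, x='y': counts = {'y': 1}
i=2, x='z': counts = {'y': 1, 'z': 2}
i=3, x='y': counts = {'y': 4, 'z': 2}
i=4, x='y': counts = {'y': 8, 'z': 2}
i=5, x='x': counts = {'y': 8, 'z': 2, 'x': 5}
i=6, x='z': counts = {'y': 8, 'z': 8, 'x': 5}
i=7, x='x': counts = {'y': 8, 'z': 8, 'x': 12}
i=8, x='x': counts = {'y': 8, 'z': 8, 'x': 20}
i=9, x='z': counts = {'y': 8, 'z': 17, 'x': 20}

{'y': 8, 'z': 17, 'x': 20}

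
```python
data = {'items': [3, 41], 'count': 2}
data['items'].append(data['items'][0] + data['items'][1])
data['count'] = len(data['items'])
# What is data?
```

After line 1: data = {'items': [3, 41], 'count': 2}
After line 2 (append 3 + 41 = 44): data = {'items': [3, 41, 44], 'count': 2}
After line 3 (count = len(items) = 3): data = {'items': [3, 41, 44], 'count': 3}

{'items': [3, 41, 44], 'count': 3}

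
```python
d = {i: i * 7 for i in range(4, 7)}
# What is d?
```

{4: 28, 5: 35, 6: 42}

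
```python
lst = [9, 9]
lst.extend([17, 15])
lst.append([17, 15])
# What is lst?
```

After line 1: lst = [9, 9]
After line 2 (extend unpacks [17, 15]): lst = [9, 9, 17, 15]
After line 3 (append adds [17, 15] as single element): lst = [9, 9, 17, 15, [17, 15]]

[9, 9, 17, 15, [17, 15]]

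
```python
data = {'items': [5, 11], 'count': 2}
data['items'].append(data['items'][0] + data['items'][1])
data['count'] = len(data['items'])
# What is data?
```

After line 1: data = {'items': [5, 11], 'count': 2}
After line 2 (append 5 + 11 = 16): data = {'items': [5, 11, 16], 'count': 2}
After line 3 (count = len(items) = 3): data = {'items': [5, 11, 16], 'count': 3}

{'items': [5, 11, 16], 'count': 3}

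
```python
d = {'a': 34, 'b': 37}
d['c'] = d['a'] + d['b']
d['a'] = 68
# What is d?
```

After line 1: d = {'a': 34, 'b': 37}
After line 2 (d['c'] = 34 + 37): d = {'a': 34, 'b': 37, 'c': 71}
After line 3: d = {'a': 68, 'b': 37, 'c': 71}

{'a': 68, 'b': 37, 'c': 71}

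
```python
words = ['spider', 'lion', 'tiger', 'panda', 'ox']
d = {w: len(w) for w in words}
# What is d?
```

{'spider': 6, 'lion': 4, 'tiger': 5, 'panda': 5, 'ox': 2}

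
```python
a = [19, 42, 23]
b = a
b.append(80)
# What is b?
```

After line 1: a = [19, 42, 23]
After line 2 (b = a is an alias, same object): a = [19, 42, 23], b = [19, 42, 23]
After line 3 (b.append mutates the shared list): a = [19, 42, 23, 80], b = [19, 42, 23, 80]

[19, 42, 23, 80]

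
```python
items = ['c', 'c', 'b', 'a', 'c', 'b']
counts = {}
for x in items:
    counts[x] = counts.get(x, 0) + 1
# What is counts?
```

Initial: counts = {}, items = ['c', 'c', 'b', 'a', 'c', 'b']
See 'c': counts = {'c': 1}
See 'c': counts = {'c': 2}
See 'b': counts = {'c': 2, 'b': 1}
See 'a': counts = {'c': 2, 'b': 1, 'a': 1}
See 'c': counts = {'c': 3, 'b': 1, 'a': 1}
See 'b': counts = {'c': 3, 'b': 2, 'a': 1}

{'c': 3, 'b': 2, 'a': 1}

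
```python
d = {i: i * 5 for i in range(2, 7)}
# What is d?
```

{2: 10, 3: 15, 4: 20, 5: 25, 6: 30}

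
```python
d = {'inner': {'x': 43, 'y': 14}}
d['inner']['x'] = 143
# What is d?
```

After line 1: d = {'inner': {'x': 43, 'y': 14}}
After line 2 (inner x overwritten): d = {'inner': {'x': 143, 'y': 14}}

{'inner': {'x': 143, 'y': 14}}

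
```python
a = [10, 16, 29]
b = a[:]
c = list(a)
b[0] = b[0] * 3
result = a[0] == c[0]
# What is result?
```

After line 1: a = [10, 16, 29]
After line 2 (b = a[:], copy): a = [10, 16, 29], b = [10, 16, 29]
After line 3 (c = list(a) is a copy, new object): c = [10, 16, 29]
After line 4 (b[0] = 10 * 3 = 30; only b mutates (copy)): a = [10, 16, 29], b = [30, 16, 29], c = [10, 16, 29]
After line 5 (a[0] = 10, c[0] = 10; result = True)

True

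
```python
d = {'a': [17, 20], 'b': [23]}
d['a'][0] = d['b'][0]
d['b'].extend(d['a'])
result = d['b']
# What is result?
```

After line 1: d = {'a': [17, 20], 'b': [23]}
After line 2 (a[0] = b[0] = 23): d = {'a': [23, 20], 'b': [23]}
After line 3 (b.extend(a) appends [23, 20]): d = {'a': [23, 20], 'b': [23, 23, 20]}
After line 4: result = d['b'] = [23, 23, 20]

[23, 23, 20]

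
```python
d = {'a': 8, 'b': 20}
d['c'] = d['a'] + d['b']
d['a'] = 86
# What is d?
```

After line 1: d = {'a': 8, 'b': 20}
After line 2 (d['c'] = 8 + 20): d = {'a': 8, 'b': 20, 'c': 28}
After line 3: d = {'a': 86, 'b': 20, 'c': 28}

{'a': 86, 'b': 20, 'c': 28}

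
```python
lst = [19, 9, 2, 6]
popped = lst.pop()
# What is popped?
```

6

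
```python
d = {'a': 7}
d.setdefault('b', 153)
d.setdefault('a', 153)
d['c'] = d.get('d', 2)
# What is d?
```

After line 1: d = {'a': 7}
After line 2 (setdefault adds 'b'=153): d = {'a': 7, 'b': 153}
After line 3 (setdefault 'a' no-op, already exists): d = {'a': 7, 'b': 153}
After line 4 (get('d', 2) returns default since 'd' not in d): d = {'a': 7, 'b': 153, 'c': 2}

{'a': 7, 'b': 153, 'c': 2}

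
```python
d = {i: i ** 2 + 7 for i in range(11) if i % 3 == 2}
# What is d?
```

{2: 11, 5: 32, 8: 71}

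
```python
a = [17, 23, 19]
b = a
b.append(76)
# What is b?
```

After line 1: a = [17, 23, 19]
After line 2 (b = a is an alias, same object): a = [17, 23, 19], b = [17, 23, 19]
After line 3 (b.append mutates the shared list): a = [17, 23, 19, 76], b = [17, 23, 19, 76]

[17, 23, 19, 76]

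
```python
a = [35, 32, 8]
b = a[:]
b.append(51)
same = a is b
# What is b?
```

After line 1: a = [35, 32, 8]
After line 2 (b = a[:] is a shallow copy, new object): a = [35, 32, 8], b = [35, 32, 8]
After line 3 (append only mutates b): a = [35, 32, 8], b = [35, 32, 8, 51]
After line 4 (same = a is b; different objects -> False): same = False

[35, 32, 8, 51]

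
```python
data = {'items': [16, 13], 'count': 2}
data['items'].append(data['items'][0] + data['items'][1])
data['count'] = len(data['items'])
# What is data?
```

After line 1: data = {'items': [16, 13], 'count': 2}
After line 2 (append 16 + 13 = 29): data = {'items': [16, 13, 29], 'count': 2}
After line 3 (count = len(items) = 3): data = {'items': [16, 13, 29], 'count': 3}

{'items': [16, 13, 29], 'count': 3}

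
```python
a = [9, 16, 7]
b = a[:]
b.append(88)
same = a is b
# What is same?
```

After line 1: a = [9, 16, 7]
After line 2 (b = a[:] is a shallow copy, new object): a = [9, 16, 7], b = [9, 16, 7]
After line 3 (append only mutates b): a = [9, 16, 7], b = [9, 16, 7, 88]
After line 4 (same = a is b; different objects -> False): same = False

False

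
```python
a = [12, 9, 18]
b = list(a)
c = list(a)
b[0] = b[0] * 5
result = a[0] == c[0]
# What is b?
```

After line 1: a = [12, 9, 18]
After line 2 (b = list(a), copy): a = [12, 9, 18], b = [12, 9, 18]
After line 3 (c = list(a) is a copy, new object): c = [12, 9, 18]
After line 4 (b[0] = 12 * 5 = 60; only b mutates (copy)): a = [12, 9, 18], b = [60, 9, 18], c = [12, 9, 18]
After line 5 (a[0] = 12, c[0] = 12; result = True)

[60, 9, 18]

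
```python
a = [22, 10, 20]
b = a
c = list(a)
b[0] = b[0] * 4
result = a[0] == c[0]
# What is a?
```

After line 1: a = [22, 10, 20]
After line 2 (b = a, alias): a = [22, 10, 20], b = [22, 10, 20]
After line 3 (c = list(a) is a copy, new object): c = [22, 10, 20]
After line 4 (b[0] = 22 * 4 = 88; mutates shared a/b): a = b = [88, 10, 20], c = [22, 10, 20]
After line 5 (a[0] = 88, c[0] = 22; result = False)

[88, 10, 20]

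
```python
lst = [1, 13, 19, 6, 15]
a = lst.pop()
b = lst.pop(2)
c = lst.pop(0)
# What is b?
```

After line 1: lst = [1, 13, 19, 6, 15]
After line 2 (pop() -> a = 15): lst = [1, 13, 19, 6]
After line 3 (pop(2) -> b = 19): lst = [1, 13, 6]
After line 4 (pop(0) -> c = 1): lst = [13, 6]

19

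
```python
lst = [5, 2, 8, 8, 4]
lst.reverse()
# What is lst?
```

[4, 8, 8, 2, 5]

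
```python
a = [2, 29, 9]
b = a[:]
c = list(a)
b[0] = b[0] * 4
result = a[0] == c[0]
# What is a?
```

After line 1: a = [2, 29, 9]
After line 2 (b = a[:], copy): a = [2, 29, 9], b = [2, 29, 9]
After line 3 (c = list(a) is a copy, new object): c = [2, 29, 9]
After line 4 (b[0] = 2 * 4 = 8; only b mutates (copy)): a = [2, 29, 9], b = [8, 29, 9], c = [2, 29, 9]
After line 5 (a[0] = 2, c[0] = 2; result = True)

[2, 29, 9]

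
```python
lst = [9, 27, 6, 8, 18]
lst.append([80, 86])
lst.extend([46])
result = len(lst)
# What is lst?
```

After line 1: lst = [9, 27, 6, 8, 18]
After line 2 (append adds [80, 86] as single element): lst = [9, 27, 6, 8, 18, [80, 86]]
After line 3 (extend unpacks [46], adds 46): lst = [9, 27, 6, 8, 18, [80, 86], 46]
After line 4: result = len(lst) = 7

[9, 27, 6, 8, 18, [80, 86], 46]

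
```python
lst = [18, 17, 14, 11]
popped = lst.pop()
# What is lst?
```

[18, 17, 14]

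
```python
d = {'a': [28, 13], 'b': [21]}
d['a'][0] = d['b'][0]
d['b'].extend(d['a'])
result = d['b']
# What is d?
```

After line 1: d = {'a': [28, 13], 'b': [21]}
After line 2 (a[0] = b[0] = 21): d = {'a': [21, 13], 'b': [21]}
After line 3 (b.extend(a) appends [21, 13]): d = {'a': [21, 13], 'b': [21, 21, 13]}
After line 4: result = d['b'] = [21, 21, 13]

{'a': [21, 13], 'b': [21, 21, 13]}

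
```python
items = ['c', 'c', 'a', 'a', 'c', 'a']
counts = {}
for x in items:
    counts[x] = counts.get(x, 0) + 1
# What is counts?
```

Initial: counts = {}, items = ['c', 'c', 'a', 'a', 'c', 'a']
See 'c': counts = {'c': 1}
See 'c': counts = {'c': 2}
See 'a': counts = {'c': 2, 'a': 1}
See 'a': counts = {'c': 2, 'a': 2}
See 'c': counts = {'c': 3, 'a': 2}
See 'a': counts = {'c': 3, 'a': 3}

{'c': 3, 'a': 3}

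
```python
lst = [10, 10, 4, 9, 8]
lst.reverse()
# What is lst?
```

[8, 9, 4, 10, 10]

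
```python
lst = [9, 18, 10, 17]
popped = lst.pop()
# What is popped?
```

17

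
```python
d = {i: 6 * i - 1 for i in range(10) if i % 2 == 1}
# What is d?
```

{1: 5, 3: 17, 5: 29, 7: 41, 9: 53}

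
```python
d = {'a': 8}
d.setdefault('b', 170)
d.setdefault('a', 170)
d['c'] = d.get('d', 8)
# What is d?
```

After line 1: d = {'a': 8}
After line 2 (setdefault adds 'b'=170): d = {'a': 8, 'b': 170}
After line 3 (setdefault 'a' no-op, already exists): d = {'a': 8, 'b': 170}
After line 4 (get('d', 8) returns default since 'd' not in d): d = {'a': 8, 'b': 170, 'c': 8}

{'a': 8, 'b': 170, 'c': 8}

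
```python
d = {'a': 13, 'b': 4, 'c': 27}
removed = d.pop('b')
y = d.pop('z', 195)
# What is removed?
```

After line 1: d = {'a': 13, 'b': 4, 'c': 27}
After line 2 (pop 'b' returns 4): d = {'a': 13, 'c': 27}, removed = 4
After line 3 (pop 'z' missing, returns default 195): d = {'a': 13, 'c': 27}, y = 195

4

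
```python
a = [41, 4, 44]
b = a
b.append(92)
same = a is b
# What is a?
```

After line 1: a = [41, 4, 44]
After line 2 (b = a is an alias, same object): a = [41, 4, 44], b = [41, 4, 44]
After line 3 (b.append mutates the shared list): a = [41, 4, 44, 92], b = [41, 4, 44, 92]
After line 4 (same = a is b; same object -> True): same = True

[41, 4, 44, 92]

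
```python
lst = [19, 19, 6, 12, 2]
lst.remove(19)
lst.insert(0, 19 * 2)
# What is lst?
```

After line 1: lst = [19, 19, 6, 12, 2]
After line 2 (remove first 19): lst = [19, 6, 12, 2]
After line 3 (insert 38 at index 0): lst = [38, 19, 6, 12, 2]

[38, 19, 6, 12, 2]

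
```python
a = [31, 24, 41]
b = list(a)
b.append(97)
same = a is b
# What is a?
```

After line 1: a = [31, 24, 41]
After line 2 (b = list(a) is a shallow copy, new object): a = [31, 24, 41], b = [31, 24, 41]
After line 3 (append only mutates b): a = [31, 24, 41], b = [31, 24, 41, 97]
After line 4 (same = a is b; different objects -> False): same = False

[31, 24, 41]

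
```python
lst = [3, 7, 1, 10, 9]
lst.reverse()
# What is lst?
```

[9, 10, 1, 7, 3]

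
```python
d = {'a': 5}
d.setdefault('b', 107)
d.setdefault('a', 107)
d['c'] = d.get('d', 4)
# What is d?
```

After line 1: d = {'a': 5}
After line 2 (setdefault adds 'b'=107): d = {'a': 5, 'b': 107}
After line 3 (setdefault 'a' no-op, already exists): d = {'a': 5, 'b': 107}
After line 4 (get('d', 4) returns default since 'd' not in d): d = {'a': 5, 'b': 107, 'c': 4}

{'a': 5, 'b': 107, 'c': 4}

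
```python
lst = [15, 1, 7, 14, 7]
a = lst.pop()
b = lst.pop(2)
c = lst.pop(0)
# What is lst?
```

After line 1: lst = [15, 1, 7, 14, 7]
After line 2 (pop() -> a = 7): lst = [15, 1, 7, 14]
After line 3 (pop(2) -> b = 7): lst = [15, 1, 14]
After line 4 (pop(0) -> c = 15): lst = [1, 14]

[1, 14]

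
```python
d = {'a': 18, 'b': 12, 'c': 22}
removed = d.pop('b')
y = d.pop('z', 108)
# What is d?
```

After line 1: d = {'a': 18, 'b': 12, 'c': 22}
After line 2 (pop 'b' returns 12): d = {'a': 18, 'c': 22}, removed = 12
After line 3 (pop 'z' missing, returns default 108): d = {'a': 18, 'c': 22}, y = 108

{'a': 18, 'c': 22}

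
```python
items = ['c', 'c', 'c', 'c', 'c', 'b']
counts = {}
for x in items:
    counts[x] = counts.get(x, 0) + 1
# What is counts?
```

Initial: counts = {}, items = ['c', 'c', 'c', 'c', 'c', 'b']
See 'c': counts = {'c': 1}
See 'c': counts = {'c': 2}
See 'c': counts = {'c': 3}
See 'c': counts = {'c': 4}
See 'c': counts = {'c': 5}
See 'b': counts = {'c': 5, 'b': 1}

{'c': 5, 'b': 1}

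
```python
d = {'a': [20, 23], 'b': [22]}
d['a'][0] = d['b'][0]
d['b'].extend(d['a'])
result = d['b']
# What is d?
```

After line 1: d = {'a': [20, 23], 'b': [22]}
After line 2 (a[0] = b[0] = 22): d = {'a': [22, 23], 'b': [22]}
After line 3 (b.extend(a) appends [22, 23]): d = {'a': [22, 23], 'b': [22, 22, 23]}
After line 4: result = d['b'] = [22, 22, 23]

{'a': [22, 23], 'b': [22, 22, 23]}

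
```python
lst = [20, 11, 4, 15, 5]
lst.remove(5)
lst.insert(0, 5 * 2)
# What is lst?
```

After line 1: lst = [20, 11, 4, 15, 5]
After line 2 (remove first 5): lst = [20, 11, 4, 15]
After line 3 (insert 10 at index 0): lst = [10, 20, 11, 4, 15]

[10, 20, 11, 4, 15]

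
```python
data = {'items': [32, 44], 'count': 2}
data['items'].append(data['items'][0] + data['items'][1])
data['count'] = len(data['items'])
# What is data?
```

After line 1: data = {'items': [32, 44], 'count': 2}
After line 2 (append 32 + 44 = 76): data = {'items': [32, 44, 76], 'count': 2}
After line 3 (count = len(items) = 3): data = {'items': [32, 44, 76], 'count': 3}

{'items': [32, 44, 76], 'count': 3}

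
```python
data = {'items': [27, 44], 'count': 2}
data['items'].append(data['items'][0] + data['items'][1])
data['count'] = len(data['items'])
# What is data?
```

After line 1: data = {'items': [27, 44], 'count': 2}
After line 2 (append 27 + 44 = 71): data = {'items': [27, 44, 71], 'count': 2}
After line 3 (count = len(items) = 3): data = {'items': [27, 44, 71], 'count': 3}

{'items': [27, 44, 71], 'count': 3}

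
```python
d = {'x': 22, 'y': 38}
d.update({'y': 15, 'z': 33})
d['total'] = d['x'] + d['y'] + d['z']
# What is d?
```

After line 1: d = {'x': 22, 'y': 38}
After line 2 (y overwritten, z added): d = {'x': 22, 'y': 15, 'z': 33}
After line 3 (total = 22 + 15 + 33 = 70): d = {'x': 22, 'y': 15, 'z': 33, 'total': 70}

{'x': 22, 'y': 15, 'z': 33, 'total': 70}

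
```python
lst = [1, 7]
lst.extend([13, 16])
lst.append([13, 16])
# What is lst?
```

After line 1: lst = [1, 7]
After line 2 (extend unpacks [13, 16]): lst = [1, 7, 13, 16]
After line 3 (append adds [13, 16] as single element): lst = [1, 7, 13, 16, [13, 16]]

[1, 7, 13, 16, [13, 16]]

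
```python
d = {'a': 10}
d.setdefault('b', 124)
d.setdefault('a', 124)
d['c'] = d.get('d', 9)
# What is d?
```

After line 1: d = {'a': 10}
After line 2 (setdefault adds 'b'=124): d = {'a': 10, 'b': 124}
After line 3 (setdefault 'a' no-op, already exists): d = {'a': 10, 'b': 124}
After line 4 (get('d', 9) returns default since 'd' not in d): d = {'a': 10, 'b': 124, 'c': 9}

{'a': 10, 'b': 124, 'c': 9}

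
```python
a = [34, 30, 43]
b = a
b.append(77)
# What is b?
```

After line 1: a = [34, 30, 43]
After line 2 (b = a is an alias, same object): a = [34, 30, 43], b = [34, 30, 43]
After line 3 (b.append mutates the shared list): a = [34, 30, 43, 77], b = [34, 30, 43, 77]

[34, 30, 43, 77]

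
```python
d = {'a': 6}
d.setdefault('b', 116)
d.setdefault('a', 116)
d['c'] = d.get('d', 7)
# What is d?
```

After line 1: d = {'a': 6}
After line 2 (setdefault adds 'b'=116): d = {'a': 6, 'b': 116}
After line 3 (setdefault 'a' no-op, already exists): d = {'a': 6, 'b': 116}
After line 4 (get('d', 7) returns default since 'd' not in d): d = {'a': 6, 'b': 116, 'c': 7}

{'a': 6, 'b': 116, 'c': 7}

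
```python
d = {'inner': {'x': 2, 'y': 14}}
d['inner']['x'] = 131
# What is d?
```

After line 1: d = {'inner': {'x': 2, 'y': 14}}
After line 2 (inner x overwritten): d = {'inner': {'x': 131, 'y': 14}}

{'inner': {'x': 131, 'y': 14}}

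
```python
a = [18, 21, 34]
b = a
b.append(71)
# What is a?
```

After line 1: a = [18, 21, 34]
After line 2 (b = a is an alias, same object): a = [18, 21, 34], b = [18, 21, 34]
After line 3 (b.append mutates the shared list): a = [18, 21, 34, 71], b = [18, 21, 34, 71]

[18, 21, 34, 71]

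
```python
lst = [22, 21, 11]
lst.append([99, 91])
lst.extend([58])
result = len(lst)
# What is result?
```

After line 1: lst = [22, 21, 11]
After line 2 (append adds [99, 91] as single element): lst = [22, 21, 11, [99, 91]]
After line 3 (extend unpacks [58], adds 58): lst = [22, 21, 11, [99, 91], 58]
After line 4: result = len(lst) = 5

5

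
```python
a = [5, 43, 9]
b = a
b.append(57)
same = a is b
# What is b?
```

After line 1: a = [5, 43, 9]
After line 2 (b = a is an alias, same object): a = [5, 43, 9], b = [5, 43, 9]
After line 3 (b.append mutates the shared list): a = [5, 43, 9, 57], b = [5, 43, 9, 57]
After line 4 (same = a is b; same object -> True): same = True

[5, 43, 9, 57]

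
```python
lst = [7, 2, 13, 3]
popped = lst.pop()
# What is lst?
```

[7, 2, 13]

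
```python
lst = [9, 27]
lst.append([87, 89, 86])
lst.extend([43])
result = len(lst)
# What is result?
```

After line 1: lst = [9, 27]
After line 2 (append adds [87, 89, 86] as single element): lst = [9, 27, [87, 89, 86]]
After line 3 (extend unpacks [43], adds 43): lst = [9, 27, [87, 89, 86], 43]
After line 4: result = len(lst) = 4

4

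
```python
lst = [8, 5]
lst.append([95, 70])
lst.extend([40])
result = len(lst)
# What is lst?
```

After line 1: lst = [8, 5]
After line 2 (append adds [95, 70] as single element): lst = [8, 5, [95, 70]]
After line 3 (extend unpacks [40], adds 40): lst = [8, 5, [95, 70], 40]
After line 4: result = len(lst) = 4

[8, 5, [95, 70], 40]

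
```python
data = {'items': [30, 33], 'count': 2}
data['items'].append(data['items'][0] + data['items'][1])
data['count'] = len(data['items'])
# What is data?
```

After line 1: data = {'items': [30, 33], 'count': 2}
After line 2 (append 30 + 33 = 63): data = {'items': [30, 33, 63], 'count': 2}
After line 3 (count = len(items) = 3): data = {'items': [30, 33, 63], 'count': 3}

{'items': [30, 33, 63], 'count': 3}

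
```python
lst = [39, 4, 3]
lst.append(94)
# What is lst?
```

[39, 4, 3, 94]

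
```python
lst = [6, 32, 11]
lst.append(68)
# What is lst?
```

[6, 32, 11, 68]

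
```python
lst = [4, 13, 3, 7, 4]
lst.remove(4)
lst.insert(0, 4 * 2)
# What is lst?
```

After line 1: lst = [4, 13, 3, 7, 4]
After line 2 (remove first 4): lst = [13, 3, 7, 4]
After line 3 (insert 8 at index 0): lst = [8, 13, 3, 7, 4]

[8, 13, 3, 7, 4]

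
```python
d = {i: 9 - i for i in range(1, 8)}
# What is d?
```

{1: 8, 2: 7, 3: 6, 4: 5, 5: 4, 6: 3, 7: 2}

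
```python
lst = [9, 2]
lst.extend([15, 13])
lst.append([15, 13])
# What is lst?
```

After line 1: lst = [9, 2]
After line 2 (extend unpacks [15, 13]): lst = [9, 2, 15, 13]
After line 3 (append adds [15, 13] as single element): lst = [9, 2, 15, 13, [15, 13]]

[9, 2, 15, 13, [15, 13]]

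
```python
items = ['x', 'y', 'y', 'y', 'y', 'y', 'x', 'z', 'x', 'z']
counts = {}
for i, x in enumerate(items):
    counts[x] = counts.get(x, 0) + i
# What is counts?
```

Initial: counts = {}, items = ['x', 'y', 'y', 'y', 'y', 'y', 'x', 'z', 'x', 'z']
i=0, x='x': counts = {'x': 0}
i=1, x='y': counts = {'x': 0, 'y': 1}
i=2, x='y': counts = {'x': 0, 'y': 3}
i=3, x='y': counts = {'x': 0, 'y': 6}
i=4, x='y': counts = {'x': 0, 'y': 10}
i=5, x='y': counts = {'x': 0, 'y': 15}
i=6, x='x': counts = {'x': 6, 'y': 15}
i=7, x='z': counts = {'x': 6, 'y': 15, 'z': 7}
i=8, x='x': counts = {'x': 14, 'y': 15, 'z': 7}
i=9, x='z': counts = {'x': 14, 'y': 15, 'z': 16}

{'x': 14, 'y': 15, 'z': 16}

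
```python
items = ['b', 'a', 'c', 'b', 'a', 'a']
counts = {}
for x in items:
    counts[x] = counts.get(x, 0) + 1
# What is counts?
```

Initial: counts = {}, items = ['b', 'a', 'c', 'b', 'a', 'a']
See 'b': counts = {'b': 1}
See 'a': counts = {'b': 1, 'a': 1}
See 'c': counts = {'b': 1, 'a': 1, 'c': 1}
See 'b': counts = {'b': 2, 'a': 1, 'c': 1}
See 'a': counts = {'b': 2, 'a': 2, 'c': 1}
See 'a': counts = {'b': 2, 'a': 3, 'c': 1}

{'b': 2, 'a': 3, 'c': 1}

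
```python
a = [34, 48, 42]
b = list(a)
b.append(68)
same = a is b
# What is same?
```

After line 1: a = [34, 48, 42]
After line 2 (b = list(a) is a shallow copy, new object): a = [34, 48, 42], b = [34, 48, 42]
After line 3 (append only mutates b): a = [34, 48, 42], b = [34, 48, 42, 68]
After line 4 (same = a is b; different objects -> False): same = False

False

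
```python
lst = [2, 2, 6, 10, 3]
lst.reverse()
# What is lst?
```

[3, 10, 6, 2, 2]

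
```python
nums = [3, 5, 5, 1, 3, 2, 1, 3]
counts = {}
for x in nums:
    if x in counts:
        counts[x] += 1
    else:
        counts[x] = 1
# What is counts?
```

Initial: counts = {}, nums = [3, 5, 5, 1, 3, 2, 1, 3]
See 3: counts = {3: 1}
See 5: counts = {3: 1, 5: 1}
See 5: counts = {3: 1, 5: 2}
See 1: counts = {3: 1, 5: 2, 1: 1}
See 3: counts = {3: 2, 5: 2, 1: 1}
See 2: counts = {3: 2, 5: 2, 1: 1, 2: 1}
See 1: counts = {3: 2, 5: 2, 1: 2, 2: 1}
See 3: counts = {3: 3, 5: 2, 1: 2, 2: 1}

{3: 3, 5: 2, 1: 2, 2: 1}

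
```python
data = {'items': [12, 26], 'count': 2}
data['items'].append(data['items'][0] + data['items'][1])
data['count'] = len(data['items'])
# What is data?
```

After line 1: data = {'items': [12, 26], 'count': 2}
After line 2 (append 12 + 26 = 38): data = {'items': [12, 26, 38], 'count': 2}
After line 3 (count = len(items) = 3): data = {'items': [12, 26, 38], 'count': 3}

{'items': [12, 26, 38], 'count': 3}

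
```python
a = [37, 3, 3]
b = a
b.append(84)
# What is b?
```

After line 1: a = [37, 3, 3]
After line 2 (b = a is an alias, same object): a = [37, 3, 3], b = [37, 3, 3]
After line 3 (b.append mutates the shared list): a = [37, 3, 3, 84], b = [37, 3, 3, 84]

[37, 3, 3, 84]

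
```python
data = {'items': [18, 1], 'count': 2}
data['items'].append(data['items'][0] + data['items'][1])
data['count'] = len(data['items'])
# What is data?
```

After line 1: data = {'items': [18, 1], 'count': 2}
After line 2 (append 18 + 1 = 19): data = {'items': [18, 1, 19], 'count': 2}
After line 3 (count = len(items) = 3): data = {'items': [18, 1, 19], 'count': 3}

{'items': [18, 1, 19], 'count': 3}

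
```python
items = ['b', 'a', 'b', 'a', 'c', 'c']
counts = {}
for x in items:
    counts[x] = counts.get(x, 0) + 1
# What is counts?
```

Initial: counts = {}, items = ['b', 'a', 'b', 'a', 'c', 'c']
See 'b': counts = {'b': 1}
See 'a': counts = {'b': 1, 'a': 1}
See 'b': counts = {'b': 2, 'a': 1}
See 'a': counts = {'b': 2, 'a': 2}
See 'c': counts = {'b': 2, 'a': 2, 'c': 1}
See 'c': counts = {'b': 2, 'a': 2, 'c': 2}

{'b': 2, 'a': 2, 'c': 2}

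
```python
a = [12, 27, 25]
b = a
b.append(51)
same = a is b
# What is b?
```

After line 1: a = [12, 27, 25]
After line 2 (b = a is an alias, same object): a = [12, 27, 25], b = [12, 27, 25]
After line 3 (b.append mutates the shared list): a = [12, 27, 25, 51], b = [12, 27, 25, 51]
After line 4 (same = a is b; same object -> True): same = True

[12, 27, 25, 51]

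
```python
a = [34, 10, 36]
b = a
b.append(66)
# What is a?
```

After line 1: a = [34, 10, 36]
After line 2 (b = a is an alias, same object): a = [34, 10, 36], b = [34, 10, 36]
After line 3 (b.append mutates the shared list): a = [34, 10, 36, 66], b = [34, 10, 36, 66]

[34, 10, 36, 66]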